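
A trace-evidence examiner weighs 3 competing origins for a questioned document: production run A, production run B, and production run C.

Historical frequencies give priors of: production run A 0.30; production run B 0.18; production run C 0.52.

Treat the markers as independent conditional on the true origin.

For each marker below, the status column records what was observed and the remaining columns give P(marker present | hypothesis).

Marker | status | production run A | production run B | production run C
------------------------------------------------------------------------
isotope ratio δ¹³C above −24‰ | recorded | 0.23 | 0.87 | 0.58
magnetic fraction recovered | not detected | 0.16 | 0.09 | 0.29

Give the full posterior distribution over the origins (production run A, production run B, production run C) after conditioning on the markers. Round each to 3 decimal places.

0.140, 0.344, 0.516

By Bayes' rule with conditional independence, the unnormalized weight for each hypothesis is prior × ∏ likelihoods (using 1 − P(present | H) for each absent marker):
  production run A: 0.30 × 0.23 × (1 − 0.16) = 0.05796
  production run B: 0.18 × 0.87 × (1 − 0.09) = 0.14251
  production run C: 0.52 × 0.58 × (1 − 0.29) = 0.21414
The unnormalized weights sum to 0.4146.
P(production run A | evidence) = 0.05796 / 0.4146 ≈ 0.140
P(production run B | evidence) = 0.14251 / 0.4146 ≈ 0.344
P(production run C | evidence) = 0.21414 / 0.4146 ≈ 0.516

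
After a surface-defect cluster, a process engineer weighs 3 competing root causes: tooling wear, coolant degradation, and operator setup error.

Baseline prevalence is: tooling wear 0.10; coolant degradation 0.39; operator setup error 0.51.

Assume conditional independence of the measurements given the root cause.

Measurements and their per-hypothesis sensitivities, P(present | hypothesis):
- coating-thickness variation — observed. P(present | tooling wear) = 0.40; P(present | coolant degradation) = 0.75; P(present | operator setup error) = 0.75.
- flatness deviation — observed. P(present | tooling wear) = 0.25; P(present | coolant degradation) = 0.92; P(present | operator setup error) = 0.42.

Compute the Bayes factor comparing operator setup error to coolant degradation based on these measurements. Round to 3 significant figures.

0.457

The Bayes factor is the ratio of the joint likelihoods of the measurement pattern under the two hypotheses.
  operator setup error: 0.75 × 0.42 = 0.315
  coolant degradation: 0.75 × 0.92 = 0.69
Bayes factor = 0.315 / 0.69 ≈ 0.457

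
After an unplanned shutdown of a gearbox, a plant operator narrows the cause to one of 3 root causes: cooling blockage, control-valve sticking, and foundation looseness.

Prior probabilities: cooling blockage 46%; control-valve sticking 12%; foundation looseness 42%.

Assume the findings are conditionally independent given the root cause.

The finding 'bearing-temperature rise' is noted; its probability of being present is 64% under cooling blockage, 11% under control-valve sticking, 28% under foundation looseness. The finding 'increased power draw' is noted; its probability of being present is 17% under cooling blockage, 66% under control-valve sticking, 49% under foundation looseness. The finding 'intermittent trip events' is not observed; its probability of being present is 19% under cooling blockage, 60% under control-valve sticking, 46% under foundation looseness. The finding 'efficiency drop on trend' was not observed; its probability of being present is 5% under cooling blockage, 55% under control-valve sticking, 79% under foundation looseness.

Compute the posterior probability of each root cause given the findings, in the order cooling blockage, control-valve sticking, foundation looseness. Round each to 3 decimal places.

For each hypothesis, the unnormalized posterior weight is prior × product of the finding likelihoods (using 1 − P(present | H) for each absent finding):
  cooling blockage: 0.46 × 0.64 × 0.17 × (1 − 0.19) × (1 − 0.05) = 0.038512
  control-valve sticking: 0.12 × 0.11 × 0.66 × (1 − 0.60) × (1 − 0.55) = 0.0015682
  foundation looseness: 0.42 × 0.28 × 0.49 × (1 − 0.46) × (1 − 0.79) = 0.0065346
Normalizing constant Z = 0.038512 + 0.0015682 + 0.0065346 = 0.046615.
P(cooling blockage | evidence) = 0.038512 / 0.046615 ≈ 0.826
P(control-valve sticking | evidence) = 0.0015682 / 0.046615 ≈ 0.034
P(foundation looseness | evidence) = 0.0065346 / 0.046615 ≈ 0.140

0.826, 0.034, 0.140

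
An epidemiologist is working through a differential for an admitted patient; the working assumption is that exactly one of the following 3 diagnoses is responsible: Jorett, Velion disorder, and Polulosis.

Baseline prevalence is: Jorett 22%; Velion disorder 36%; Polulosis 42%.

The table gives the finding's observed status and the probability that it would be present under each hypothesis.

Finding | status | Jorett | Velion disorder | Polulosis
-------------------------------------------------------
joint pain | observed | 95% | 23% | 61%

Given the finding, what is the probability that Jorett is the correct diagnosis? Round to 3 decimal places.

0.381

By Bayes' rule, the unnormalized weight for each hypothesis is prior × likelihood:
  Jorett: 0.22 × 0.95 = 0.209
  Velion disorder: 0.36 × 0.23 = 0.0828
  Polulosis: 0.42 × 0.61 = 0.2562
Marginal likelihood of the evidence = 0.548.
P(Jorett | evidence) = 0.209 / 0.548 ≈ 0.381.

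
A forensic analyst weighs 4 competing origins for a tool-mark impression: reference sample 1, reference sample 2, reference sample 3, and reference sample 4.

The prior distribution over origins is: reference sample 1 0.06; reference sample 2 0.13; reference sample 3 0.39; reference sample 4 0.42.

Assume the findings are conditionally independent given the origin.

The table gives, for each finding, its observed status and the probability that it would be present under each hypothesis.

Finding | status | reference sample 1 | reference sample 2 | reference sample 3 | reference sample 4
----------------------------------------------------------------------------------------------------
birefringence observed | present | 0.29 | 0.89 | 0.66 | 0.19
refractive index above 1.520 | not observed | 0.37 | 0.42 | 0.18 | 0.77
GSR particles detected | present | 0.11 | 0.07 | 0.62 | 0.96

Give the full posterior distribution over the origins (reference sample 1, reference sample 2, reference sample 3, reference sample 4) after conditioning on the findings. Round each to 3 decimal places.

By Bayes' rule with conditional independence, the unnormalized weight for each hypothesis is prior × ∏ likelihoods (using 1 − P(present | H) for each absent finding):
  reference sample 1: 0.06 × 0.29 × (1 − 0.37) × 0.11 = 0.0012058
  reference sample 2: 0.13 × 0.89 × (1 − 0.42) × 0.07 = 0.0046974
  reference sample 3: 0.39 × 0.66 × (1 − 0.18) × 0.62 = 0.13086
  reference sample 4: 0.42 × 0.19 × (1 − 0.77) × 0.96 = 0.01762
Normalizing constant Z = 0.0012058 + 0.0046974 + 0.13086 + 0.01762 = 0.15439.
P(reference sample 1 | evidence) = 0.0012058 / 0.15439 ≈ 0.008
P(reference sample 2 | evidence) = 0.0046974 / 0.15439 ≈ 0.030
P(reference sample 3 | evidence) = 0.13086 / 0.15439 ≈ 0.848
P(reference sample 4 | evidence) = 0.01762 / 0.15439 ≈ 0.114

0.008, 0.030, 0.848, 0.114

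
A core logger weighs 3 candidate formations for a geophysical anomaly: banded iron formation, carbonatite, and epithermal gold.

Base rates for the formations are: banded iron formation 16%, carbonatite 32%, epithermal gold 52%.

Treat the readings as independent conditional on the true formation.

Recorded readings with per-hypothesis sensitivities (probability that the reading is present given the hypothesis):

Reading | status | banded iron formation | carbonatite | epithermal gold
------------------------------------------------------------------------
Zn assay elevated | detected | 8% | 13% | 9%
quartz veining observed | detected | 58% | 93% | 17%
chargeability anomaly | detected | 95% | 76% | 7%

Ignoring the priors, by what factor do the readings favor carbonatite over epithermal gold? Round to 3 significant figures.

85.8

Take the product of per-reading likelihoods under each hypothesis, then divide.
  carbonatite: 0.13 × 0.93 × 0.76 = 0.091884
  epithermal gold: 0.09 × 0.17 × 0.07 = 0.001071
Bayes factor = 0.091884 / 0.001071 ≈ 85.8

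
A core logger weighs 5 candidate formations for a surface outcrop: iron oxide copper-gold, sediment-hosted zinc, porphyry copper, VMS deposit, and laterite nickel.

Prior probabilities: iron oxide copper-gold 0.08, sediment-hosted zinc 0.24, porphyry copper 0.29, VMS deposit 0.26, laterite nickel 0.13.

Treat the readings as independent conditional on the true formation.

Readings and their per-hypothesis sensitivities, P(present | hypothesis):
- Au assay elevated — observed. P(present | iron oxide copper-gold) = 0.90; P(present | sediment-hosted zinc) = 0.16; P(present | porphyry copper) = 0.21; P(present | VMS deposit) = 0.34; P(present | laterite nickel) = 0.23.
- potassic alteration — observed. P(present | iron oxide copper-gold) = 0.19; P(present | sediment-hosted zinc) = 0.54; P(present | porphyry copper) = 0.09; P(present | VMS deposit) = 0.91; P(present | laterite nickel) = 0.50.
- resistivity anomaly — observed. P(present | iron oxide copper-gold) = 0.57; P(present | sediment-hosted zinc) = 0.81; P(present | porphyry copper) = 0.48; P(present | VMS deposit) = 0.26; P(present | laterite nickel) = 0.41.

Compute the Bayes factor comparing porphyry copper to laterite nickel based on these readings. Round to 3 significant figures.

0.192

Joint likelihood of the reading pattern under each hypothesis:
  porphyry copper: 0.21 × 0.09 × 0.48 = 0.009072
  laterite nickel: 0.23 × 0.50 × 0.41 = 0.04715
Bayes factor = 0.009072 / 0.04715 ≈ 0.192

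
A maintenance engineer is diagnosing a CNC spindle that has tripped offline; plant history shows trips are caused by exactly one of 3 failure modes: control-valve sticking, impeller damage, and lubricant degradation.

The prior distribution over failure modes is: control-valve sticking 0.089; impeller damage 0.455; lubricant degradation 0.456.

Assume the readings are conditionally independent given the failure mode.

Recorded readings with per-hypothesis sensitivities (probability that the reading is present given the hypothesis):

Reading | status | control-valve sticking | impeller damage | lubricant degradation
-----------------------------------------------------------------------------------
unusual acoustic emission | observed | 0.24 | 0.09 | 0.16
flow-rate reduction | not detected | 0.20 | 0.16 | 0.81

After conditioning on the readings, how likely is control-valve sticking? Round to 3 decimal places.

0.261

For each hypothesis, the unnormalized posterior weight is prior × product of the reading likelihoods (using 1 − P(present | H) for each absent reading):
  control-valve sticking: 0.089 × 0.24 × (1 − 0.20) = 0.017088
  impeller damage: 0.455 × 0.09 × (1 − 0.16) = 0.034398
  lubricant degradation: 0.456 × 0.16 × (1 − 0.81) = 0.013862
Normalizing constant Z = 0.017088 + 0.034398 + 0.013862 = 0.065348.
P(control-valve sticking | evidence) = 0.017088 / 0.065348 ≈ 0.261.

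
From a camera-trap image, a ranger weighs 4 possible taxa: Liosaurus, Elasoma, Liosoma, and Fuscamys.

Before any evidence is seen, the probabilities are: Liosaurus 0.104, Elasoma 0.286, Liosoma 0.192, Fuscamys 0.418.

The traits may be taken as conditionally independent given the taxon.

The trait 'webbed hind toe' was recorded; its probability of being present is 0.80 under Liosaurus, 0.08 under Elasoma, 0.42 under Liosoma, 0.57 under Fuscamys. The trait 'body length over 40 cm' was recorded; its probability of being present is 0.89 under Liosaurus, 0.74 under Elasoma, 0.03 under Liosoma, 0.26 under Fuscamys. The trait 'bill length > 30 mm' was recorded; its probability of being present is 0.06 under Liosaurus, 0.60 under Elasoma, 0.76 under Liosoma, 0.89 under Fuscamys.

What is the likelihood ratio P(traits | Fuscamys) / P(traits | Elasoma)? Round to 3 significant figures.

3.71

Joint likelihood of the trait pattern under each hypothesis:
  Fuscamys: 0.57 × 0.26 × 0.89 = 0.1319
  Elasoma: 0.08 × 0.74 × 0.60 = 0.03552
Bayes factor = 0.1319 / 0.03552 ≈ 3.71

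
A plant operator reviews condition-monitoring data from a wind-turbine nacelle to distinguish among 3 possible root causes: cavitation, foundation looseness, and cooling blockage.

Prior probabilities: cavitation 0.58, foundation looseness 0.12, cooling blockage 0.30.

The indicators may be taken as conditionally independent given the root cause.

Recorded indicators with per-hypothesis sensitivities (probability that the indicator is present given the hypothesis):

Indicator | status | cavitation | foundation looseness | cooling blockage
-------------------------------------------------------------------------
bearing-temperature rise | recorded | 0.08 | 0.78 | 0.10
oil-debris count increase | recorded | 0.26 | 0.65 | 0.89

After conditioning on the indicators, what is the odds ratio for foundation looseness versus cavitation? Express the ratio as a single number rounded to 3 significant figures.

Unnormalized posterior weight (prior times the indicator likelihoods) for each of the two hypotheses:
  foundation looseness: 0.12 × 0.78 × 0.65 = 0.06084
  cavitation: 0.58 × 0.08 × 0.26 = 0.012064
Posterior odds = 0.06084 / 0.012064 ≈ 5.04.

5.04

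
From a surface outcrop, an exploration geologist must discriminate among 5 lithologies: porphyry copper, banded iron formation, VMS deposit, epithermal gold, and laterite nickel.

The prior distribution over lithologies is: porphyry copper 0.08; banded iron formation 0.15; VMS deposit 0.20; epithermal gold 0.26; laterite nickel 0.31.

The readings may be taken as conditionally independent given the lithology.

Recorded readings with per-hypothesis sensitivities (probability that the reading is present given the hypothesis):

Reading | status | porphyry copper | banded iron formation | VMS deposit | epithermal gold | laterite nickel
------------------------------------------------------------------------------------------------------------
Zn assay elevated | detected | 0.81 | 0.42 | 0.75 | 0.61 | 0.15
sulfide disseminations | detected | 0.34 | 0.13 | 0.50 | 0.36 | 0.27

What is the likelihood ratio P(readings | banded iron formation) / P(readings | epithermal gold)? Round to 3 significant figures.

0.249

The Bayes factor is the ratio of the joint likelihoods of the reading pattern under the two hypotheses.
  banded iron formation: 0.42 × 0.13 = 0.0546
  epithermal gold: 0.61 × 0.36 = 0.2196
Bayes factor = 0.0546 / 0.2196 ≈ 0.249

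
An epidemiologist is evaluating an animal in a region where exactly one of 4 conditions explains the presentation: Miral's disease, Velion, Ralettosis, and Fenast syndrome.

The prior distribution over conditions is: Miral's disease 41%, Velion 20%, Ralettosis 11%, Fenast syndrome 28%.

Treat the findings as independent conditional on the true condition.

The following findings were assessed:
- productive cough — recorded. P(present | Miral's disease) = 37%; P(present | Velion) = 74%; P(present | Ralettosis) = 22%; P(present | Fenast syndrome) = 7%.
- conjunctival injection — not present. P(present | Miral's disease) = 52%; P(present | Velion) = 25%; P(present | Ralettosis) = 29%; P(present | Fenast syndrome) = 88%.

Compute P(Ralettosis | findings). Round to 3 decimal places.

0.084

Multiply each prior by the joint likelihood of the evidence pattern (using 1 − P(present | H) for each absent finding):
  Miral's disease: 0.41 × 0.37 × (1 − 0.52) = 0.072816
  Velion: 0.20 × 0.74 × (1 − 0.25) = 0.111
  Ralettosis: 0.11 × 0.22 × (1 − 0.29) = 0.017182
  Fenast syndrome: 0.28 × 0.07 × (1 − 0.88) = 0.002352
Marginal likelihood of the evidence = 0.20335.
P(Ralettosis | evidence) = 0.017182 / 0.20335 ≈ 0.084.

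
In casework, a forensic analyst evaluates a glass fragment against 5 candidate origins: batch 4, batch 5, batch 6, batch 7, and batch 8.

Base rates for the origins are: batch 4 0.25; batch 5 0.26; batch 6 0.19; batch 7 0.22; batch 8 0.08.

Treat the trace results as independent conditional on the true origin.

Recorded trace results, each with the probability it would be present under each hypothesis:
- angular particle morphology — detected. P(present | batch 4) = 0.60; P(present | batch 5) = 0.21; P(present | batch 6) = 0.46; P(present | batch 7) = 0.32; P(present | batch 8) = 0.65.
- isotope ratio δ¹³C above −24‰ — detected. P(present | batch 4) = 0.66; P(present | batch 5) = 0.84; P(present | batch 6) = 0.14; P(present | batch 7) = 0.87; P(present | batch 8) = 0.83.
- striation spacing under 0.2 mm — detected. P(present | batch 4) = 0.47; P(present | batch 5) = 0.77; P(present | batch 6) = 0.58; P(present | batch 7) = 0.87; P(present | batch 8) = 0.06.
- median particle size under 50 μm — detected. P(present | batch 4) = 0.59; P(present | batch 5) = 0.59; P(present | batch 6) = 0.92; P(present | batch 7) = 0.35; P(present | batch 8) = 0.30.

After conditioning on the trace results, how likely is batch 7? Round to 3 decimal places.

0.251

By Bayes' rule with conditional independence, the unnormalized weight for each hypothesis is prior × ∏ likelihoods:
  batch 4: 0.25 × 0.60 × 0.66 × 0.47 × 0.59 = 0.027453
  batch 5: 0.26 × 0.21 × 0.84 × 0.77 × 0.59 = 0.020836
  batch 6: 0.19 × 0.46 × 0.14 × 0.58 × 0.92 = 0.0065291
  batch 7: 0.22 × 0.32 × 0.87 × 0.87 × 0.35 = 0.01865
  batch 8: 0.08 × 0.65 × 0.83 × 0.06 × 0.30 = 0.00077688
Marginal likelihood of the evidence = 0.074245.
P(batch 7 | evidence) = 0.01865 / 0.074245 ≈ 0.251.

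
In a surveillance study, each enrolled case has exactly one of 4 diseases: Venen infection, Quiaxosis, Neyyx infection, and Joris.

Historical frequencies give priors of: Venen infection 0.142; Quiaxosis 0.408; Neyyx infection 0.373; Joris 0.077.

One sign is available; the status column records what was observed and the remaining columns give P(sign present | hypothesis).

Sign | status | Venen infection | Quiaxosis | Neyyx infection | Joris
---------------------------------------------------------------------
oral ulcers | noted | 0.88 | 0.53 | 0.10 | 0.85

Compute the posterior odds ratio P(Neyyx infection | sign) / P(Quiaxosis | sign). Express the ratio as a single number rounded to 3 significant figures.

The normalizing constant cancels in an odds ratio, so compute prior × likelihood for the two hypotheses only:
  Neyyx infection: 0.373 × 0.10 = 0.0373
  Quiaxosis: 0.408 × 0.53 = 0.21624
Odds(Neyyx infection : Quiaxosis) = 0.0373 / 0.21624 ≈ 0.172.

0.172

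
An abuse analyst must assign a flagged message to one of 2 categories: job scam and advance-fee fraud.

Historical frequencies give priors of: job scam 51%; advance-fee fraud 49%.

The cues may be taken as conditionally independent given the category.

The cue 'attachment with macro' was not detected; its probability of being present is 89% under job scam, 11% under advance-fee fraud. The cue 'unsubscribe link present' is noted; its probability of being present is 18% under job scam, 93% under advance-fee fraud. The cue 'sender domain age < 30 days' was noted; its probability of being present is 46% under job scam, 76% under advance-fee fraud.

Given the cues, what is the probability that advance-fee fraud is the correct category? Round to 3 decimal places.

For each hypothesis, the unnormalized posterior weight is prior × product of the cue likelihoods (using 1 − P(present | H) for each absent cue):
  job scam: 0.51 × (1 − 0.89) × 0.18 × 0.46 = 0.0046451
  advance-fee fraud: 0.49 × (1 − 0.11) × 0.93 × 0.76 = 0.30824
The unnormalized weights sum to 0.31288.
P(advance-fee fraud | evidence) = 0.30824 / 0.31288 ≈ 0.985.

0.985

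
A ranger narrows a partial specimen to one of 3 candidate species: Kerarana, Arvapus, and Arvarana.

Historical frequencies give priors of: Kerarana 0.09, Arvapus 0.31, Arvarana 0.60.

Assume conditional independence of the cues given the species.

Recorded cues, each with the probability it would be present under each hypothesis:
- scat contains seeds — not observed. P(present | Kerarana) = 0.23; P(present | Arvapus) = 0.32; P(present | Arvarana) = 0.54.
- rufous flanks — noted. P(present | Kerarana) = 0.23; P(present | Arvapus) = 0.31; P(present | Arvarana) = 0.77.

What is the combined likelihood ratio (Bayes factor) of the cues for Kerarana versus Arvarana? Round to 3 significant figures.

0.500

The Bayes factor is the ratio of the joint likelihoods of the cue pattern under the two hypotheses (using 1 − P(present | H) for each absent cue).
  Kerarana: (1 − 0.23) × 0.23 = 0.1771
  Arvarana: (1 − 0.54) × 0.77 = 0.3542
Bayes factor = 0.1771 / 0.3542 ≈ 0.500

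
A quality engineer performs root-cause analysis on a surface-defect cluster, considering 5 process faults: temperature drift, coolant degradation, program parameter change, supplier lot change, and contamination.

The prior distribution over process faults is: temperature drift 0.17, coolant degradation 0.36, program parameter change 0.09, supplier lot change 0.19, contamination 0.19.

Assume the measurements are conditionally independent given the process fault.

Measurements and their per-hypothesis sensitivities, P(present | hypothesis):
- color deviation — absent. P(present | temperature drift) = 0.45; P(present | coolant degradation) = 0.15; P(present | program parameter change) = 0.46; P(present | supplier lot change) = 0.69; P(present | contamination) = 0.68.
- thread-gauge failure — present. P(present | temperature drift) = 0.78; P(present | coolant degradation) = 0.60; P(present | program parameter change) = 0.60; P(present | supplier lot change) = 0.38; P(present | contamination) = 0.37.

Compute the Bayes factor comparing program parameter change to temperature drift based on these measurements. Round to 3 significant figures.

0.755

Take the product of per-measurement likelihoods under each hypothesis (using 1 − P(present | H) for each absent measurement), then divide.
  program parameter change: (1 − 0.46) × 0.60 = 0.324
  temperature drift: (1 − 0.45) × 0.78 = 0.429
Bayes factor = 0.324 / 0.429 ≈ 0.755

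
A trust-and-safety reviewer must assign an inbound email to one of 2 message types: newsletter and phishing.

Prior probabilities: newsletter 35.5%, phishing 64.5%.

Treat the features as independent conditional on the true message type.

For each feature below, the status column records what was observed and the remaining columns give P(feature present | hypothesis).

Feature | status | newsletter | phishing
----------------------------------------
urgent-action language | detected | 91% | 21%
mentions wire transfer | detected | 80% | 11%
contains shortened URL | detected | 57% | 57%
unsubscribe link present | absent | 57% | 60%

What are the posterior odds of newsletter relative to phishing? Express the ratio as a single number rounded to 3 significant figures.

18.6

The normalizing constant cancels in an odds ratio, so compute prior × likelihood for the two hypotheses only (using 1 − P(present | H) for each absent feature):
  newsletter: 0.355 × 0.91 × 0.80 × 0.57 × (1 − 0.57) = 0.063344
  phishing: 0.645 × 0.21 × 0.11 × 0.57 × (1 − 0.60) = 0.0033971
Posterior odds = 0.063344 / 0.0033971 ≈ 18.6.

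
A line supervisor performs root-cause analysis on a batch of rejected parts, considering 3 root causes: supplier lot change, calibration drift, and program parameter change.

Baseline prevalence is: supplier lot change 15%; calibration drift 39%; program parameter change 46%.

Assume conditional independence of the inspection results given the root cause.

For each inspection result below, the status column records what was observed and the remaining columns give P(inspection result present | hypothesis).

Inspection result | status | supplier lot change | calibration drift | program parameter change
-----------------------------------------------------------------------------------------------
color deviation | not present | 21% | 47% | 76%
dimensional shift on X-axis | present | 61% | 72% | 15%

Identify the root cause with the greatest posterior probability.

calibration drift

Multiply each prior by the joint likelihood of the inspection result pattern (using 1 − P(present | H) for each absent inspection result):
  supplier lot change: 0.15 × (1 − 0.21) × 0.61 = 0.072285
  calibration drift: 0.39 × (1 − 0.47) × 0.72 = 0.14882
  program parameter change: 0.46 × (1 − 0.76) × 0.15 = 0.01656
Marginal likelihood of the evidence = 0.23767.
P(supplier lot change | evidence) ≈ 0.072285 / 0.23767 ≈ 0.304
P(calibration drift | evidence) ≈ 0.14882 / 0.23767 ≈ 0.626
P(program parameter change | evidence) ≈ 0.01656 / 0.23767 ≈ 0.070
The largest is 0.626, so calibration drift is most probable.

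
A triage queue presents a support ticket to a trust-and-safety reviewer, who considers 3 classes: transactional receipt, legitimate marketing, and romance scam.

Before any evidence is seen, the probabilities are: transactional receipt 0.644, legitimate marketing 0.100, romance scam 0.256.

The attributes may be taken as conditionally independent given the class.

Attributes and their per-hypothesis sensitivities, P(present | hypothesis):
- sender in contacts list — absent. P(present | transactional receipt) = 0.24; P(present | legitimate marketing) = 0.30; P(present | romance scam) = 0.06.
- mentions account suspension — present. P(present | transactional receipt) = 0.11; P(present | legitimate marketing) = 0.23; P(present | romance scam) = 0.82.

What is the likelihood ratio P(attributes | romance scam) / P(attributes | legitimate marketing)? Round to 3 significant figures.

4.79

Take the product of per-attribute likelihoods under each hypothesis (using 1 − P(present | H) for each absent attribute), then divide.
  romance scam: (1 − 0.06) × 0.82 = 0.7708
  legitimate marketing: (1 − 0.30) × 0.23 = 0.161
Bayes factor = 0.7708 / 0.161 ≈ 4.79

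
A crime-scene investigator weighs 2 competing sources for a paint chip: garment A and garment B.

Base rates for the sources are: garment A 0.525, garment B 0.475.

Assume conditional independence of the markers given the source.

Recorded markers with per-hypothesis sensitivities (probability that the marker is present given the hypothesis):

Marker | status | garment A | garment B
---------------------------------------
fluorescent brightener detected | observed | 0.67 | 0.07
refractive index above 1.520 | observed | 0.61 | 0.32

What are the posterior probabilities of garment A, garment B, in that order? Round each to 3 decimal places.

Multiply each prior by the joint likelihood of the marker pattern:
  garment A: 0.525 × 0.67 × 0.61 = 0.21457
  garment B: 0.475 × 0.07 × 0.32 = 0.01064
Normalizing constant Z = 0.21457 + 0.01064 = 0.22521.
P(garment A | evidence) = 0.21457 / 0.22521 ≈ 0.953
P(garment B | evidence) = 0.01064 / 0.22521 ≈ 0.047

0.953, 0.047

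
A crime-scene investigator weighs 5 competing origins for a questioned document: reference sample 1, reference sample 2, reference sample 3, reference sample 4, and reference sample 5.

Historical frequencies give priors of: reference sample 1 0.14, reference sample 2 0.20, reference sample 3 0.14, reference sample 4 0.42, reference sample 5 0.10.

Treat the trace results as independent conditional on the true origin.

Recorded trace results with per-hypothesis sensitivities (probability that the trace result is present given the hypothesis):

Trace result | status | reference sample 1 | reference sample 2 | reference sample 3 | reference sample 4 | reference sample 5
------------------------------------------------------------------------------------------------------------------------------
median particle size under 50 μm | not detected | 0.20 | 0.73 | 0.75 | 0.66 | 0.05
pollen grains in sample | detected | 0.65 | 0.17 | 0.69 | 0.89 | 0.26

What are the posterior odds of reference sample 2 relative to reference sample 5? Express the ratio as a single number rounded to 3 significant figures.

0.372

Posterior odds equal prior odds times the likelihood ratio; only the two competing hypotheses matter (using 1 − P(present | H) for each absent trace result).
  reference sample 2: 0.20 × (1 − 0.73) × 0.17 = 0.00918
  reference sample 5: 0.10 × (1 − 0.05) × 0.26 = 0.0247
Odds(reference sample 2 : reference sample 5) = 0.00918 / 0.0247 ≈ 0.372.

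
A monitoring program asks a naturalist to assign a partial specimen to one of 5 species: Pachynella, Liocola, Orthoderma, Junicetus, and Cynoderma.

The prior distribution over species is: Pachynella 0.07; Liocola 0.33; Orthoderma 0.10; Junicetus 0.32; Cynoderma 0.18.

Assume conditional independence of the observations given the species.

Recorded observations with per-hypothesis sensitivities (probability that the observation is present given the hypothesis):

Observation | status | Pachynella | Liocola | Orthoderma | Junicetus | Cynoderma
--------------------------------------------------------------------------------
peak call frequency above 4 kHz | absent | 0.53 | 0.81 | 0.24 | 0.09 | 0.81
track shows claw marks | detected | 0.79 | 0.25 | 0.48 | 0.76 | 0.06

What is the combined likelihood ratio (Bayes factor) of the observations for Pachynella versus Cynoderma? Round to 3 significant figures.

Take the product of per-observation likelihoods under each hypothesis (using 1 − P(present | H) for each absent observation), then divide.
  Pachynella: (1 − 0.53) × 0.79 = 0.3713
  Cynoderma: (1 − 0.81) × 0.06 = 0.0114
Bayes factor = 0.3713 / 0.0114 ≈ 32.6

32.6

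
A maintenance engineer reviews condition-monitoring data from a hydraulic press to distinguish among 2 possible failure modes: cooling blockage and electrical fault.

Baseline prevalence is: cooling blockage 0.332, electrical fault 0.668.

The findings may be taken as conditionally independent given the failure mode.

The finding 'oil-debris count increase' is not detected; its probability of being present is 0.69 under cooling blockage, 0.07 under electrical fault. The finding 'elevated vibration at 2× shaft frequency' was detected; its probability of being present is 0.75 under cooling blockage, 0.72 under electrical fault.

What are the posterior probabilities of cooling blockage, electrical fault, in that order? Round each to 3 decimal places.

0.147, 0.853

Multiply each prior by the joint likelihood of the evidence pattern (using 1 − P(present | H) for each absent finding):
  cooling blockage: 0.332 × (1 − 0.69) × 0.75 = 0.07719
  electrical fault: 0.668 × (1 − 0.07) × 0.72 = 0.44729
The unnormalized weights sum to 0.52448.
P(cooling blockage | evidence) = 0.07719 / 0.52448 ≈ 0.147
P(electrical fault | evidence) = 0.44729 / 0.52448 ≈ 0.853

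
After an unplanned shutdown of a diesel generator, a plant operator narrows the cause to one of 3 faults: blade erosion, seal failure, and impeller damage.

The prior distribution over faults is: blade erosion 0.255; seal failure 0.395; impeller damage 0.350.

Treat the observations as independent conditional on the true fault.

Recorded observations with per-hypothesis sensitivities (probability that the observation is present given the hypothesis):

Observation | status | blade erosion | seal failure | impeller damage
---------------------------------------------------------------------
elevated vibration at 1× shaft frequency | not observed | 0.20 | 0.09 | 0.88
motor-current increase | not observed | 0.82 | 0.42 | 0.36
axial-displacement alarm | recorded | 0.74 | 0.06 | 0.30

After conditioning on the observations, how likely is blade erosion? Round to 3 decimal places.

By Bayes' rule with conditional independence, the unnormalized weight for each hypothesis is prior × ∏ likelihoods (using 1 − P(present | H) for each absent observation):
  blade erosion: 0.255 × (1 − 0.20) × (1 − 0.82) × 0.74 = 0.027173
  seal failure: 0.395 × (1 − 0.09) × (1 − 0.42) × 0.06 = 0.012509
  impeller damage: 0.350 × (1 − 0.88) × (1 − 0.36) × 0.30 = 0.008064
Marginal likelihood of the evidence = 0.047746.
P(blade erosion | evidence) = 0.027173 / 0.047746 ≈ 0.569.

0.569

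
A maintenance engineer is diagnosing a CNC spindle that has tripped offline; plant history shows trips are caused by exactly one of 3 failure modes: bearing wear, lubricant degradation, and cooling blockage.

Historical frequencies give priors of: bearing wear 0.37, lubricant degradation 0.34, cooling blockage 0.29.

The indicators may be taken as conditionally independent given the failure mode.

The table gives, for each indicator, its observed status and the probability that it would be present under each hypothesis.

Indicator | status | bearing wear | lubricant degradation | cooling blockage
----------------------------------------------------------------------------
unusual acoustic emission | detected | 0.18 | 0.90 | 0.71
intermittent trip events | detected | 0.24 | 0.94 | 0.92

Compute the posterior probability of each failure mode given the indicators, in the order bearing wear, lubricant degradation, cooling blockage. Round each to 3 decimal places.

0.032, 0.583, 0.384

For each hypothesis, the unnormalized posterior weight is prior × product of the indicator likelihoods:
  bearing wear: 0.37 × 0.18 × 0.24 = 0.015984
  lubricant degradation: 0.34 × 0.90 × 0.94 = 0.28764
  cooling blockage: 0.29 × 0.71 × 0.92 = 0.18943
The unnormalized weights sum to 0.49305.
P(bearing wear | evidence) = 0.015984 / 0.49305 ≈ 0.032
P(lubricant degradation | evidence) = 0.28764 / 0.49305 ≈ 0.583
P(cooling blockage | evidence) = 0.18943 / 0.49305 ≈ 0.384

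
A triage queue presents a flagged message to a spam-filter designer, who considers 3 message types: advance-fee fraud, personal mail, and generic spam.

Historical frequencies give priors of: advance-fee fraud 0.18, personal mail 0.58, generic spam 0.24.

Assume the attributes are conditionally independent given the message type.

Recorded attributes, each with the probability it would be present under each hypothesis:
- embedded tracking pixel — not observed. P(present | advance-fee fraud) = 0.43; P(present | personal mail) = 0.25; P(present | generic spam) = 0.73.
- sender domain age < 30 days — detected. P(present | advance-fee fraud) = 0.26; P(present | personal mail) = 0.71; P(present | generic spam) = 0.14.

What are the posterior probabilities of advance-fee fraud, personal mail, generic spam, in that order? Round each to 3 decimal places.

By Bayes' rule with conditional independence, the unnormalized weight for each hypothesis is prior × ∏ likelihoods (using 1 − P(present | H) for each absent attribute):
  advance-fee fraud: 0.18 × (1 − 0.43) × 0.26 = 0.026676
  personal mail: 0.58 × (1 − 0.25) × 0.71 = 0.30885
  generic spam: 0.24 × (1 − 0.73) × 0.14 = 0.009072
The unnormalized weights sum to 0.3446.
P(advance-fee fraud | evidence) = 0.026676 / 0.3446 ≈ 0.077
P(personal mail | evidence) = 0.30885 / 0.3446 ≈ 0.896
P(generic spam | evidence) = 0.009072 / 0.3446 ≈ 0.026

0.077, 0.896, 0.026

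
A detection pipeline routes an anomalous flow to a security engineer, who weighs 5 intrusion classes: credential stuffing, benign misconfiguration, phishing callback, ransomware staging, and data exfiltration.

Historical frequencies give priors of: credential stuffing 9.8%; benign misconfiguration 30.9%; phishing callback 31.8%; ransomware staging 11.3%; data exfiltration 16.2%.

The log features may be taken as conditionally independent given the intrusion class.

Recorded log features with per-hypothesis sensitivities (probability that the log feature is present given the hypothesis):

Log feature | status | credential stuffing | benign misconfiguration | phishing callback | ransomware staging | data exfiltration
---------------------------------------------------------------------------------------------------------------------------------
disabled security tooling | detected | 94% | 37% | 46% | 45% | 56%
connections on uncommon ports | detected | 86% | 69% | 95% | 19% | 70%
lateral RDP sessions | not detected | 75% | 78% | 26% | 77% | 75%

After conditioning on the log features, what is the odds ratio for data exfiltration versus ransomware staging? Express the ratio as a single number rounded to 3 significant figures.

7.14

The normalizing constant cancels in an odds ratio, so compute prior × likelihood for the two hypotheses only (using 1 − P(present | H) for each absent log feature):
  data exfiltration: 0.162 × 0.56 × 0.70 × (1 − 0.75) = 0.015876
  ransomware staging: 0.113 × 0.45 × 0.19 × (1 − 0.77) = 0.0022221
Odds(data exfiltration : ransomware staging) = 0.015876 / 0.0022221 ≈ 7.14.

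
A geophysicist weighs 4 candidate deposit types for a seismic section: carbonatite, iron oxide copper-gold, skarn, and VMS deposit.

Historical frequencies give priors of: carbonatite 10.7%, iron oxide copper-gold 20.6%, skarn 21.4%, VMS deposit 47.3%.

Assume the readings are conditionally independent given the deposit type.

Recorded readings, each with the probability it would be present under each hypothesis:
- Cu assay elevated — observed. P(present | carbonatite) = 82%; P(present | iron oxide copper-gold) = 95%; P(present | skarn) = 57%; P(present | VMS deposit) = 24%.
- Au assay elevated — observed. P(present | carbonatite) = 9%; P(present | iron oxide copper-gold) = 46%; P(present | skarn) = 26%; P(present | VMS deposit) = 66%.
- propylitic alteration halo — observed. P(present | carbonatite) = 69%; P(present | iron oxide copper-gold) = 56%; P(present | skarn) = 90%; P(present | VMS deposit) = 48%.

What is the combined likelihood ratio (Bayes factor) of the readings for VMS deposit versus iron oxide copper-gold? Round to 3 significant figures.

The Bayes factor is the ratio of the joint likelihoods of the reading pattern under the two hypotheses.
  VMS deposit: 0.24 × 0.66 × 0.48 = 0.076032
  iron oxide copper-gold: 0.95 × 0.46 × 0.56 = 0.24472
Bayes factor = 0.076032 / 0.24472 ≈ 0.311

0.311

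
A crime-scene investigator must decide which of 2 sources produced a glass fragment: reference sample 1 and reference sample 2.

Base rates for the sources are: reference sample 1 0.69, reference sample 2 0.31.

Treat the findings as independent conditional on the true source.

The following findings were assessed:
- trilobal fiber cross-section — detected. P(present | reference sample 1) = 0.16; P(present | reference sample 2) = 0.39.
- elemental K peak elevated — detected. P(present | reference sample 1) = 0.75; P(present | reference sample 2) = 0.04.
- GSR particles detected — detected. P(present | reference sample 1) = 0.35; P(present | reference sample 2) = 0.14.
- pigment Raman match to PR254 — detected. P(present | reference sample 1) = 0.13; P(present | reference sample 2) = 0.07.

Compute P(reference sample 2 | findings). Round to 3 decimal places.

For each hypothesis, the unnormalized posterior weight is prior × product of the finding likelihoods:
  reference sample 1: 0.69 × 0.16 × 0.75 × 0.35 × 0.13 = 0.0037674
  reference sample 2: 0.31 × 0.39 × 0.04 × 0.14 × 0.07 = 4.7393e-05
Normalizing constant Z = 0.0037674 + 4.7393e-05 = 0.0038148.
P(reference sample 2 | evidence) = 4.7393e-05 / 0.0038148 ≈ 0.012.

0.012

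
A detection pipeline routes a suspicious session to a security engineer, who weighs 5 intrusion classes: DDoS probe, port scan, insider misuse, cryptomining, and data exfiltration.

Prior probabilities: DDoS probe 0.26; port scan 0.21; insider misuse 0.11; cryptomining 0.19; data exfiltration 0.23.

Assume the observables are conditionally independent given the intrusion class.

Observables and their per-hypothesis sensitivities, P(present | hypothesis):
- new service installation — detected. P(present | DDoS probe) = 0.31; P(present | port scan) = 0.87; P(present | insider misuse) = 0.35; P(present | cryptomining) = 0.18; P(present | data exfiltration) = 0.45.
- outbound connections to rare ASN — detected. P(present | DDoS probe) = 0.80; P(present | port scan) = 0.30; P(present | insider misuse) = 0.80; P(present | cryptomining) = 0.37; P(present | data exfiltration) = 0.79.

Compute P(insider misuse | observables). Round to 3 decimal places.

By Bayes' rule with conditional independence, the unnormalized weight for each hypothesis is prior × ∏ likelihoods:
  DDoS probe: 0.26 × 0.31 × 0.80 = 0.06448
  port scan: 0.21 × 0.87 × 0.30 = 0.05481
  insider misuse: 0.11 × 0.35 × 0.80 = 0.0308
  cryptomining: 0.19 × 0.18 × 0.37 = 0.012654
  data exfiltration: 0.23 × 0.45 × 0.79 = 0.081765
The unnormalized weights sum to 0.24451.
P(insider misuse | evidence) = 0.0308 / 0.24451 ≈ 0.126.

0.126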